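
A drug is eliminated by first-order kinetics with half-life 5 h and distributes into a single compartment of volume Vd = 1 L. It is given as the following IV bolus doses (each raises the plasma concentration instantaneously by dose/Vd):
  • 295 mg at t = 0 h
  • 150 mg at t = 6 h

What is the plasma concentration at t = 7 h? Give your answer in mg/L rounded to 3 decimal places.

k = ln 2 / 5 = 0.13863 per h
Dose 1 (295 mg at t=0 h): 295·exp(−0.13863·7) = 111.784 mg/L
Dose 2 (150 mg at t=6 h): 150·exp(−0.13863·1) = 130.583 mg/L
C(7) = 111.784 + 130.583 = 242.367 mg/L

242.367 mg/L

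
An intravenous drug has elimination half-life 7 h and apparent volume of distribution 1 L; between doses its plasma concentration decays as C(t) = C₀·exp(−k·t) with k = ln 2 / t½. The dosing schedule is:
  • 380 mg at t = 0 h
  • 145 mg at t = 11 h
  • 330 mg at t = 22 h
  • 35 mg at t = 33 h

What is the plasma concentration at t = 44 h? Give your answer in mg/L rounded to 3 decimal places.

59.532 mg/L

k = ln 2 / 7 = 0.09902 per h
Dose 1 (380 mg at t=0 h): 380·exp(−0.09902·44) = 4.871 mg/L
Dose 2 (145 mg at t=11 h): 145·exp(−0.09902·33) = 5.524 mg/L
Dose 3 (330 mg at t=22 h): 330·exp(−0.09902·22) = 37.361 mg/L
Dose 4 (35 mg at t=33 h): 35·exp(−0.09902·11) = 11.777 mg/L
C(44) = 4.871 + 5.524 + 37.361 + 11.777 = 59.532 mg/L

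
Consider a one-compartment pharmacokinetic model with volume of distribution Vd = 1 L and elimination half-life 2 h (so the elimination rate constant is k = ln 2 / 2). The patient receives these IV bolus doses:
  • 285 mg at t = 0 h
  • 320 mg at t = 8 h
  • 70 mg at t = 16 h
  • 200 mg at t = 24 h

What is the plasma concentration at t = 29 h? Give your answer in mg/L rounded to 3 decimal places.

36.362 mg/L

k = ln 2 / 2 = 0.34657 per h
Dose 1 (285 mg at t=0 h): 285·exp(−0.34657·29) = 0.012 mg/L
Dose 2 (320 mg at t=8 h): 320·exp(−0.34657·21) = 0.221 mg/L
Dose 3 (70 mg at t=16 h): 70·exp(−0.34657·13) = 0.773 mg/L
Dose 4 (200 mg at t=24 h): 200·exp(−0.34657·5) = 35.355 mg/L
C(29) = 0.012 + 0.221 + 0.773 + 35.355 = 36.362 mg/L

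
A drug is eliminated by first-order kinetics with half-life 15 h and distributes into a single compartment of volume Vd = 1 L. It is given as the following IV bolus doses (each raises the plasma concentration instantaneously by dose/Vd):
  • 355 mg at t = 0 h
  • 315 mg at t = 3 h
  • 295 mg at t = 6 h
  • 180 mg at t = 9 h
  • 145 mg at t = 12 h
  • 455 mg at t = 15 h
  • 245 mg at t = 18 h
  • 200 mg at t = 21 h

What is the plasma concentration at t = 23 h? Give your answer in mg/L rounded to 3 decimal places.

1254.794 mg/L

k = ln 2 / 15 = 0.04621 per h
Dose 1 (355 mg at t=0 h): 355·exp(−0.04621·23) = 122.645 mg/L
Dose 2 (315 mg at t=3 h): 315·exp(−0.04621·20) = 125.008 mg/L
Dose 3 (295 mg at t=6 h): 295·exp(−0.04621·17) = 134.479 mg/L
Dose 4 (180 mg at t=9 h): 180·exp(−0.04621·14) = 94.256 mg/L
Dose 5 (145 mg at t=12 h): 145·exp(−0.04621·11) = 87.219 mg/L
Dose 6 (455 mg at t=15 h): 455·exp(−0.04621·8) = 314.385 mg/L
Dose 7 (245 mg at t=18 h): 245·exp(−0.04621·5) = 194.457 mg/L
Dose 8 (200 mg at t=21 h): 200·exp(−0.04621·2) = 182.344 mg/L
C(23) = 122.645 + 125.008 + 134.479 + 94.256 + 87.219 + 314.385 + 194.457 + 182.344 = 1254.794 mg/L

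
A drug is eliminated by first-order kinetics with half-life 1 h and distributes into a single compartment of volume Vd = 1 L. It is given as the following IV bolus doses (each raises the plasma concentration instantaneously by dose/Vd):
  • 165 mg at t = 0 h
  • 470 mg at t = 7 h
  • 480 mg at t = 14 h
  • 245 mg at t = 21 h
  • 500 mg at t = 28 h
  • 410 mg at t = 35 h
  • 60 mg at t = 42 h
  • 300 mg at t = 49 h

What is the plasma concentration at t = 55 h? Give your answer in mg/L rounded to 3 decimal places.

k = ln 2 / 1 = 0.69315 per h
Dose 1 (165 mg at t=0 h): 165·exp(−0.69315·55) = 0.000 mg/L
Dose 2 (470 mg at t=7 h): 470·exp(−0.69315·48) = 0.000 mg/L
Dose 3 (480 mg at t=14 h): 480·exp(−0.69315·41) = 0.000 mg/L
Dose 4 (245 mg at t=21 h): 245·exp(−0.69315·34) = 0.000 mg/L
Dose 5 (500 mg at t=28 h): 500·exp(−0.69315·27) = 0.000 mg/L
Dose 6 (410 mg at t=35 h): 410·exp(−0.69315·20) = 0.000 mg/L
Dose 7 (60 mg at t=42 h): 60·exp(−0.69315·13) = 0.007 mg/L
Dose 8 (300 mg at t=49 h): 300·exp(−0.69315·6) = 4.688 mg/L
C(55) = 0.000 + 0.000 + 0.000 + 0.000 + 0.000 + 0.000 + 0.007 + 4.688 = 4.695 mg/L

4.695 mg/L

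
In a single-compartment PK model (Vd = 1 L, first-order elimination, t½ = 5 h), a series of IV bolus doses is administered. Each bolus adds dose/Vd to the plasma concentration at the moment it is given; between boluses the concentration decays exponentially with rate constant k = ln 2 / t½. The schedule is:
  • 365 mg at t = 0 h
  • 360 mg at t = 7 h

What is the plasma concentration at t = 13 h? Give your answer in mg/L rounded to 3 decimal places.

k = ln 2 / 5 = 0.13863 per h
Dose 1 (365 mg at t=0 h): 365·exp(−0.13863·13) = 60.203 mg/L
Dose 2 (360 mg at t=7 h): 360·exp(−0.13863·6) = 156.699 mg/L
C(13) = 60.203 + 156.699 = 216.902 mg/L

216.902 mg/L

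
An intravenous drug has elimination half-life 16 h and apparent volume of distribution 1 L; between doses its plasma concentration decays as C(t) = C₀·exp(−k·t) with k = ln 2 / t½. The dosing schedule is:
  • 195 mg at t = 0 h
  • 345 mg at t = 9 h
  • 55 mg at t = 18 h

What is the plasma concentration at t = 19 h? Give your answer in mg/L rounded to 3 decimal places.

k = ln 2 / 16 = 0.04332 per h
Dose 1 (195 mg at t=0 h): 195·exp(−0.04332·19) = 85.617 mg/L
Dose 2 (345 mg at t=9 h): 345·exp(−0.04332·10) = 223.705 mg/L
Dose 3 (55 mg at t=18 h): 55·exp(−0.04332·1) = 52.668 mg/L
C(19) = 85.617 + 223.705 + 52.668 = 361.990 mg/L

361.990 mg/L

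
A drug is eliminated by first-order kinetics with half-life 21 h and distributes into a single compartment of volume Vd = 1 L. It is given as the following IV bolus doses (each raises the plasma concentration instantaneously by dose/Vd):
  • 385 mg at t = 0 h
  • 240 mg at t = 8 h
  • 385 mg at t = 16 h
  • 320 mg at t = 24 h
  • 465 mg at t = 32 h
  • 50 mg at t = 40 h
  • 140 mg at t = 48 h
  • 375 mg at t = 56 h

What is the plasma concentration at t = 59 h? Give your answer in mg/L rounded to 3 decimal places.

947.871 mg/L

k = ln 2 / 21 = 0.03301 per h
Dose 1 (385 mg at t=0 h): 385·exp(−0.03301·59) = 54.917 mg/L
Dose 2 (240 mg at t=8 h): 240·exp(−0.03301·51) = 44.580 mg/L
Dose 3 (385 mg at t=16 h): 385·exp(−0.03301·43) = 93.125 mg/L
Dose 4 (320 mg at t=24 h): 320·exp(−0.03301·35) = 100.794 mg/L
Dose 5 (465 mg at t=32 h): 465·exp(−0.03301·27) = 190.728 mg/L
Dose 6 (50 mg at t=40 h): 50·exp(−0.03301·19) = 26.706 mg/L
Dose 7 (140 mg at t=48 h): 140·exp(−0.03301·11) = 97.375 mg/L
Dose 8 (375 mg at t=56 h): 375·exp(−0.03301·3) = 339.646 mg/L
C(59) = 54.917 + 44.580 + 93.125 + 100.794 + 190.728 + 26.706 + 97.375 + 339.646 = 947.871 mg/L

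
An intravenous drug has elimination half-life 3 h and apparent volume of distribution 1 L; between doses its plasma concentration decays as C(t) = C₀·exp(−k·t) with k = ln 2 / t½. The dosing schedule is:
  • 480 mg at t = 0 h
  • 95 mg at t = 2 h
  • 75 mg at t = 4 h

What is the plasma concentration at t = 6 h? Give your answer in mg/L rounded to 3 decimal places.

204.948 mg/L

k = ln 2 / 3 = 0.23105 per h
Dose 1 (480 mg at t=0 h): 480·exp(−0.23105·6) = 120.000 mg/L
Dose 2 (95 mg at t=2 h): 95·exp(−0.23105·4) = 37.701 mg/L
Dose 3 (75 mg at t=4 h): 75·exp(−0.23105·2) = 47.247 mg/L
C(6) = 120.000 + 37.701 + 47.247 = 204.948 mg/L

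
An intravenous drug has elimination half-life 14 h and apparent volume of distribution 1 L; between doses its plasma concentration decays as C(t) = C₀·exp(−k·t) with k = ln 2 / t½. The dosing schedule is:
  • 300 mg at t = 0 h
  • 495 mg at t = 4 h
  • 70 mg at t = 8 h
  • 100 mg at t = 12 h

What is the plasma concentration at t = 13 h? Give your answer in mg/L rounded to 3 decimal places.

624.452 mg/L

k = ln 2 / 14 = 0.04951 per h
Dose 1 (300 mg at t=0 h): 300·exp(−0.04951·13) = 157.613 mg/L
Dose 2 (495 mg at t=4 h): 495·exp(−0.04951·9) = 317.019 mg/L
Dose 3 (70 mg at t=8 h): 70·exp(−0.04951·5) = 54.650 mg/L
Dose 4 (100 mg at t=12 h): 100·exp(−0.04951·1) = 95.170 mg/L
C(13) = 157.613 + 317.019 + 54.650 + 95.170 = 624.452 mg/L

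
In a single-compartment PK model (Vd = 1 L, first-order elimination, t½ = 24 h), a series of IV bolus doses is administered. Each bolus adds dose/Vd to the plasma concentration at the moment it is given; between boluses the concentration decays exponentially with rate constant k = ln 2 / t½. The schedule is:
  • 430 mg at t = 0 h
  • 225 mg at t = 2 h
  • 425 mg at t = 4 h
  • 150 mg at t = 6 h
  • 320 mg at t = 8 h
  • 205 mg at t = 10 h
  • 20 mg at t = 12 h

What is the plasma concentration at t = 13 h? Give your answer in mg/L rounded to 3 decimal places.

1393.813 mg/L

k = ln 2 / 24 = 0.02888 per h
Dose 1 (430 mg at t=0 h): 430·exp(−0.02888·13) = 295.400 mg/L
Dose 2 (225 mg at t=2 h): 225·exp(−0.02888·11) = 163.761 mg/L
Dose 3 (425 mg at t=4 h): 425·exp(−0.02888·9) = 327.720 mg/L
Dose 4 (150 mg at t=6 h): 150·exp(−0.02888·7) = 122.544 mg/L
Dose 5 (320 mg at t=8 h): 320·exp(−0.02888·5) = 276.972 mg/L
Dose 6 (205 mg at t=10 h): 205·exp(−0.02888·3) = 187.986 mg/L
Dose 7 (20 mg at t=12 h): 20·exp(−0.02888·1) = 19.431 mg/L
C(13) = 295.400 + 163.761 + 327.720 + 122.544 + 276.972 + 187.986 + 19.431 = 1393.813 mg/L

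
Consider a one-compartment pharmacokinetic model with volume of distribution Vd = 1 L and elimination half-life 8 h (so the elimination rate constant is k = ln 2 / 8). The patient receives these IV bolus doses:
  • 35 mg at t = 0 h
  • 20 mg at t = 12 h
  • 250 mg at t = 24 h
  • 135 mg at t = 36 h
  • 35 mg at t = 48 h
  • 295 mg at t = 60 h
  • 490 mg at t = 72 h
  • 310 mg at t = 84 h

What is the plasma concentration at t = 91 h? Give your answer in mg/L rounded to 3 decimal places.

286.376 mg/L

k = ln 2 / 8 = 0.08664 per h
Dose 1 (35 mg at t=0 h): 35·exp(−0.08664·91) = 0.013 mg/L
Dose 2 (20 mg at t=12 h): 20·exp(−0.08664·79) = 0.021 mg/L
Dose 3 (250 mg at t=24 h): 250·exp(−0.08664·67) = 0.753 mg/L
Dose 4 (135 mg at t=36 h): 135·exp(−0.08664·55) = 1.150 mg/L
Dose 5 (35 mg at t=48 h): 35·exp(−0.08664·43) = 0.843 mg/L
Dose 6 (295 mg at t=60 h): 295·exp(−0.08664·31) = 20.106 mg/L
Dose 7 (490 mg at t=72 h): 490·exp(−0.08664·19) = 94.460 mg/L
Dose 8 (310 mg at t=84 h): 310·exp(−0.08664·7) = 169.029 mg/L
C(91) = 0.013 + 0.021 + 0.753 + 1.150 + 0.843 + 20.106 + 94.460 + 169.029 = 286.376 mg/L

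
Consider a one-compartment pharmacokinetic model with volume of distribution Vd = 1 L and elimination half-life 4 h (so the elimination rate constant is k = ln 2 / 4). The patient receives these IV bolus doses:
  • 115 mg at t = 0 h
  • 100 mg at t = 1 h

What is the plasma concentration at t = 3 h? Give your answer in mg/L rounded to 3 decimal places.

k = ln 2 / 4 = 0.17329 per h
Dose 1 (115 mg at t=0 h): 115·exp(−0.17329·3) = 68.379 mg/L
Dose 2 (100 mg at t=1 h): 100·exp(−0.17329·2) = 70.711 mg/L
C(3) = 68.379 + 70.711 = 139.090 mg/L

139.090 mg/L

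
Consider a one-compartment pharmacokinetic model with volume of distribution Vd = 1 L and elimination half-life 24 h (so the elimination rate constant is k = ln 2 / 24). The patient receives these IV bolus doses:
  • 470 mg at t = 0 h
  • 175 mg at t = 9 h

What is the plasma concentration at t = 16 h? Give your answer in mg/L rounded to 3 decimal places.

439.049 mg/L

k = ln 2 / 24 = 0.02888 per h
Dose 1 (470 mg at t=0 h): 470·exp(−0.02888·16) = 296.081 mg/L
Dose 2 (175 mg at t=9 h): 175·exp(−0.02888·7) = 142.968 mg/L
C(16) = 296.081 + 142.968 = 439.049 mg/L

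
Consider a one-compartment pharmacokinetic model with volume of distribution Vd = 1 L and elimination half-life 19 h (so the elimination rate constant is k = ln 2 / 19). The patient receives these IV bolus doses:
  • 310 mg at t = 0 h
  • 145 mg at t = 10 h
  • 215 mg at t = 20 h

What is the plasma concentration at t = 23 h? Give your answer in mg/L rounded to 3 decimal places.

416.906 mg/L

k = ln 2 / 19 = 0.03648 per h
Dose 1 (310 mg at t=0 h): 310·exp(−0.03648·23) = 133.954 mg/L
Dose 2 (145 mg at t=10 h): 145·exp(−0.03648·13) = 90.240 mg/L
Dose 3 (215 mg at t=20 h): 215·exp(−0.03648·3) = 192.711 mg/L
C(23) = 133.954 + 90.240 + 192.711 = 416.906 mg/L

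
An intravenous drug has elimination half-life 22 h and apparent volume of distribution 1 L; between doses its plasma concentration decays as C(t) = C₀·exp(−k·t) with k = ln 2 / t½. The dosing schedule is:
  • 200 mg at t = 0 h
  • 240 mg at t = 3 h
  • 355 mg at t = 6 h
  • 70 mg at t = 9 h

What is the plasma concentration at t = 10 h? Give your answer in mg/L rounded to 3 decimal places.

719.241 mg/L

k = ln 2 / 22 = 0.03151 per h
Dose 1 (200 mg at t=0 h): 200·exp(−0.03151·10) = 145.948 mg/L
Dose 2 (240 mg at t=3 h): 240·exp(−0.03151·7) = 192.499 mg/L
Dose 3 (355 mg at t=6 h): 355·exp(−0.03151·4) = 312.965 mg/L
Dose 4 (70 mg at t=9 h): 70·exp(−0.03151·1) = 67.829 mg/L
C(10) = 145.948 + 192.499 + 312.965 + 67.829 = 719.241 mg/L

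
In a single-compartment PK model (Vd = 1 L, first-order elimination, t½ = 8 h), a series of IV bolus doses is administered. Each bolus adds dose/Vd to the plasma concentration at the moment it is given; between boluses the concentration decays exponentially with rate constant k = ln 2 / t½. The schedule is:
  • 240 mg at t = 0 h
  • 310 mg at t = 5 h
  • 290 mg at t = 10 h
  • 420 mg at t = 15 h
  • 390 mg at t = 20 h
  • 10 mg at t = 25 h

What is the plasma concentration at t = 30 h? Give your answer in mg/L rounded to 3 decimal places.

k = ln 2 / 8 = 0.08664 per h
Dose 1 (240 mg at t=0 h): 240·exp(−0.08664·30) = 17.838 mg/L
Dose 2 (310 mg at t=5 h): 310·exp(−0.08664·25) = 35.534 mg/L
Dose 3 (290 mg at t=10 h): 290·exp(−0.08664·20) = 51.265 mg/L
Dose 4 (420 mg at t=15 h): 420·exp(−0.08664·15) = 114.503 mg/L
Dose 5 (390 mg at t=20 h): 390·exp(−0.08664·10) = 163.975 mg/L
Dose 6 (10 mg at t=25 h): 10·exp(−0.08664·5) = 6.484 mg/L
C(30) = 17.838 + 35.534 + 51.265 + 114.503 + 163.975 + 6.484 = 389.600 mg/L

389.600 mg/L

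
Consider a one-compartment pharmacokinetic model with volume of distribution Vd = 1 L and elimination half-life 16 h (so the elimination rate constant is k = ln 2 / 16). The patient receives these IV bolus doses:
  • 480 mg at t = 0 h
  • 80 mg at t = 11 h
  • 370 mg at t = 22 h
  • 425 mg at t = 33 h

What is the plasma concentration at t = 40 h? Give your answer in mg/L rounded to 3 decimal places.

591.100 mg/L

k = ln 2 / 16 = 0.04332 per h
Dose 1 (480 mg at t=0 h): 480·exp(−0.04332·40) = 84.853 mg/L
Dose 2 (80 mg at t=11 h): 80·exp(−0.04332·29) = 22.776 mg/L
Dose 3 (370 mg at t=22 h): 370·exp(−0.04332·18) = 169.646 mg/L
Dose 4 (425 mg at t=33 h): 425·exp(−0.04332·7) = 313.826 mg/L
C(40) = 84.853 + 22.776 + 169.646 + 313.826 = 591.100 mg/L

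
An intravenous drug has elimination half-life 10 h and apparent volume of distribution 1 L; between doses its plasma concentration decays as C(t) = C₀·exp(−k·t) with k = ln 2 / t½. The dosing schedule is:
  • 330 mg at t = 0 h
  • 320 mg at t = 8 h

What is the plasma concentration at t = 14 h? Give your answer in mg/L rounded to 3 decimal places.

k = ln 2 / 10 = 0.06931 per h
Dose 1 (330 mg at t=0 h): 330·exp(−0.06931·14) = 125.047 mg/L
Dose 2 (320 mg at t=8 h): 320·exp(−0.06931·6) = 211.121 mg/L
C(14) = 125.047 + 211.121 = 336.168 mg/L

336.168 mg/L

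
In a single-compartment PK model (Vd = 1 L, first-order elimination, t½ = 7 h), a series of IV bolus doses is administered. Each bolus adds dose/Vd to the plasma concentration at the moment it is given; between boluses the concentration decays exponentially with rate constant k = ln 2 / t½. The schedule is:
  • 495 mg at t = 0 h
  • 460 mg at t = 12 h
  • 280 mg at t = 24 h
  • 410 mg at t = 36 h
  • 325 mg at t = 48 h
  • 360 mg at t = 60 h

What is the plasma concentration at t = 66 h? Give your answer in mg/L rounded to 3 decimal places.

281.718 mg/L

k = ln 2 / 7 = 0.09902 per h
Dose 1 (495 mg at t=0 h): 495·exp(−0.09902·66) = 0.718 mg/L
Dose 2 (460 mg at t=12 h): 460·exp(−0.09902·54) = 2.190 mg/L
Dose 3 (280 mg at t=24 h): 280·exp(−0.09902·42) = 4.375 mg/L
Dose 4 (410 mg at t=36 h): 410·exp(−0.09902·30) = 21.021 mg/L
Dose 5 (325 mg at t=48 h): 325·exp(−0.09902·18) = 54.677 mg/L
Dose 6 (360 mg at t=60 h): 360·exp(−0.09902·6) = 198.736 mg/L
C(66) = 0.718 + 2.190 + 4.375 + 21.021 + 54.677 + 198.736 = 281.718 mg/L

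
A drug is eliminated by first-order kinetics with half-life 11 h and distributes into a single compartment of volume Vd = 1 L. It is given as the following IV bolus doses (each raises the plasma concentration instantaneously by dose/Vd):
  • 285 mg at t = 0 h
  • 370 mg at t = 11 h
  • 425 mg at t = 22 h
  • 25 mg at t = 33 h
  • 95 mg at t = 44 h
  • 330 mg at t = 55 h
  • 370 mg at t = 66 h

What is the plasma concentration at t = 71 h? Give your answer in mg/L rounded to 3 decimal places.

k = ln 2 / 11 = 0.06301 per h
Dose 1 (285 mg at t=0 h): 285·exp(−0.06301·71) = 3.250 mg/L
Dose 2 (370 mg at t=11 h): 370·exp(−0.06301·60) = 8.438 mg/L
Dose 3 (425 mg at t=22 h): 425·exp(−0.06301·49) = 19.384 mg/L
Dose 4 (25 mg at t=33 h): 25·exp(−0.06301·38) = 2.280 mg/L
Dose 5 (95 mg at t=44 h): 95·exp(−0.06301·27) = 17.331 mg/L
Dose 6 (330 mg at t=55 h): 330·exp(−0.06301·16) = 120.407 mg/L
Dose 7 (370 mg at t=66 h): 370·exp(−0.06301·5) = 270.004 mg/L
C(71) = 3.250 + 8.438 + 19.384 + 2.280 + 17.331 + 120.407 + 270.004 = 441.094 mg/L

441.094 mg/L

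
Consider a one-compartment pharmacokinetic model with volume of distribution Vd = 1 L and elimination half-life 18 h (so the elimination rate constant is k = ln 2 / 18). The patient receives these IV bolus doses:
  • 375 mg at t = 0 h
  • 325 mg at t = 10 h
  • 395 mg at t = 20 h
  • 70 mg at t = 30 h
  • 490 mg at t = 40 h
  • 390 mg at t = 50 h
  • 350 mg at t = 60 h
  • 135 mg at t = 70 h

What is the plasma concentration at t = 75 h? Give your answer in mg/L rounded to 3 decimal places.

k = ln 2 / 18 = 0.03851 per h
Dose 1 (375 mg at t=0 h): 375·exp(−0.03851·75) = 20.880 mg/L
Dose 2 (325 mg at t=10 h): 325·exp(−0.03851·65) = 26.597 mg/L
Dose 3 (395 mg at t=20 h): 395·exp(−0.03851·55) = 47.510 mg/L
Dose 4 (70 mg at t=30 h): 70·exp(−0.03851·45) = 12.374 mg/L
Dose 5 (490 mg at t=40 h): 490·exp(−0.03851·35) = 127.309 mg/L
Dose 6 (390 mg at t=50 h): 390·exp(−0.03851·25) = 148.925 mg/L
Dose 7 (350 mg at t=60 h): 350·exp(−0.03851·15) = 196.431 mg/L
Dose 8 (135 mg at t=70 h): 135·exp(−0.03851·5) = 111.356 mg/L
C(75) = 20.880 + 26.597 + 47.510 + 12.374 + 127.309 + 148.925 + 196.431 + 111.356 = 691.383 mg/L

691.383 mg/L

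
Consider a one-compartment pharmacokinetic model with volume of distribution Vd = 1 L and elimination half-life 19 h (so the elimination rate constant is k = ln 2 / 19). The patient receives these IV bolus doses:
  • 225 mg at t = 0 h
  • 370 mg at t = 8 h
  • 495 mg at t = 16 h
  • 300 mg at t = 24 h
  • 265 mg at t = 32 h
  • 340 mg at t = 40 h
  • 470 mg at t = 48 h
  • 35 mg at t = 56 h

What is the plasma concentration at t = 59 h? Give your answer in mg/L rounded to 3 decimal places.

885.479 mg/L

k = ln 2 / 19 = 0.03648 per h
Dose 1 (225 mg at t=0 h): 225·exp(−0.03648·59) = 26.146 mg/L
Dose 2 (370 mg at t=8 h): 370·exp(−0.03648·51) = 57.567 mg/L
Dose 3 (495 mg at t=16 h): 495·exp(−0.03648·43) = 103.116 mg/L
Dose 4 (300 mg at t=24 h): 300·exp(−0.03648·35) = 83.674 mg/L
Dose 5 (265 mg at t=32 h): 265·exp(−0.03648·27) = 98.962 mg/L
Dose 6 (340 mg at t=40 h): 340·exp(−0.03648·19) = 170.000 mg/L
Dose 7 (470 mg at t=48 h): 470·exp(−0.03648·11) = 314.642 mg/L
Dose 8 (35 mg at t=56 h): 35·exp(−0.03648·3) = 31.372 mg/L
C(59) = 26.146 + 57.567 + 103.116 + 83.674 + 98.962 + 170.000 + 314.642 + 31.372 = 885.479 mg/L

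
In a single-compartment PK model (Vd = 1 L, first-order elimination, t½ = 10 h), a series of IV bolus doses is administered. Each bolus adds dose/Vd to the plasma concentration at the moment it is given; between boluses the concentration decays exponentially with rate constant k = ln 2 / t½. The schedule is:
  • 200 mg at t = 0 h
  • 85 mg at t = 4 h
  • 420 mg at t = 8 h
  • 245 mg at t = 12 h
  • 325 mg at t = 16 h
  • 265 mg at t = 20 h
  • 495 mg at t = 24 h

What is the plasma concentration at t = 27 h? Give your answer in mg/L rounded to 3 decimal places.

k = ln 2 / 10 = 0.06931 per h
Dose 1 (200 mg at t=0 h): 200·exp(−0.06931·27) = 30.779 mg/L
Dose 2 (85 mg at t=4 h): 85·exp(−0.06931·23) = 17.260 mg/L
Dose 3 (420 mg at t=8 h): 420·exp(−0.06931·19) = 112.536 mg/L
Dose 4 (245 mg at t=12 h): 245·exp(−0.06931·15) = 86.621 mg/L
Dose 5 (325 mg at t=16 h): 325·exp(−0.06931·11) = 151.618 mg/L
Dose 6 (265 mg at t=20 h): 265·exp(−0.06931·7) = 163.127 mg/L
Dose 7 (495 mg at t=24 h): 495·exp(−0.06931·3) = 402.065 mg/L
C(27) = 30.779 + 17.260 + 112.536 + 86.621 + 151.618 + 163.127 + 402.065 = 964.005 mg/L

964.005 mg/L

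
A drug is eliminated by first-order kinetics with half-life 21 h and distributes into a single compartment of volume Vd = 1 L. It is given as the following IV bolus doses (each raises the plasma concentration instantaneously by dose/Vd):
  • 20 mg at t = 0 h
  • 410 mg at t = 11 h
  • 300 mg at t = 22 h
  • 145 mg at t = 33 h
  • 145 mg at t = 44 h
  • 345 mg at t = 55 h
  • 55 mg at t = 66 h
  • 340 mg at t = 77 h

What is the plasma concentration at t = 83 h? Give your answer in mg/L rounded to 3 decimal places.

k = ln 2 / 21 = 0.03301 per h
Dose 1 (20 mg at t=0 h): 20·exp(−0.03301·83) = 1.292 mg/L
Dose 2 (410 mg at t=11 h): 410·exp(−0.03301·72) = 38.079 mg/L
Dose 3 (300 mg at t=22 h): 300·exp(−0.03301·61) = 40.059 mg/L
Dose 4 (145 mg at t=33 h): 145·exp(−0.03301·50) = 27.837 mg/L
Dose 5 (145 mg at t=44 h): 145·exp(−0.03301·39) = 40.023 mg/L
Dose 6 (345 mg at t=55 h): 345·exp(−0.03301·28) = 136.913 mg/L
Dose 7 (55 mg at t=66 h): 55·exp(−0.03301·17) = 31.381 mg/L
Dose 8 (340 mg at t=77 h): 340·exp(−0.03301·6) = 278.914 mg/L
C(83) = 1.292 + 38.079 + 40.059 + 27.837 + 40.023 + 136.913 + 31.381 + 278.914 = 594.499 mg/L

594.499 mg/L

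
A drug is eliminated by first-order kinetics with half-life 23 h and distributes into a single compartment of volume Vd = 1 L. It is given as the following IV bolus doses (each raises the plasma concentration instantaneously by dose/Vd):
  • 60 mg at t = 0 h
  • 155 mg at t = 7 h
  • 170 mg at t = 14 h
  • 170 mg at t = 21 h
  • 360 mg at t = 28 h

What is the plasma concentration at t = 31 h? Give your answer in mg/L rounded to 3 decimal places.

k = ln 2 / 23 = 0.03014 per h
Dose 1 (60 mg at t=0 h): 60·exp(−0.03014·31) = 23.573 mg/L
Dose 2 (155 mg at t=7 h): 155·exp(−0.03014·24) = 75.199 mg/L
Dose 3 (170 mg at t=14 h): 170·exp(−0.03014·17) = 101.847 mg/L
Dose 4 (170 mg at t=21 h): 170·exp(−0.03014·10) = 125.767 mg/L
Dose 5 (360 mg at t=28 h): 360·exp(−0.03014·3) = 328.880 mg/L
C(31) = 23.573 + 75.199 + 101.847 + 125.767 + 328.880 = 655.266 mg/L

655.266 mg/L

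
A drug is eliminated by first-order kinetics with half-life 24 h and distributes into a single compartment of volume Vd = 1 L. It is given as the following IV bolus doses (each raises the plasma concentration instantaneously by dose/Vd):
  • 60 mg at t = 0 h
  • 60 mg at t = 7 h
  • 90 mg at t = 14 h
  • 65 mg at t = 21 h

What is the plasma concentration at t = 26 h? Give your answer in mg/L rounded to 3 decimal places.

k = ln 2 / 24 = 0.02888 per h
Dose 1 (60 mg at t=0 h): 60·exp(−0.02888·26) = 28.316 mg/L
Dose 2 (60 mg at t=7 h): 60·exp(−0.02888·19) = 34.661 mg/L
Dose 3 (90 mg at t=14 h): 90·exp(−0.02888·12) = 63.640 mg/L
Dose 4 (65 mg at t=21 h): 65·exp(−0.02888·5) = 56.260 mg/L
C(26) = 28.316 + 34.661 + 63.640 + 56.260 = 182.876 mg/L

182.876 mg/L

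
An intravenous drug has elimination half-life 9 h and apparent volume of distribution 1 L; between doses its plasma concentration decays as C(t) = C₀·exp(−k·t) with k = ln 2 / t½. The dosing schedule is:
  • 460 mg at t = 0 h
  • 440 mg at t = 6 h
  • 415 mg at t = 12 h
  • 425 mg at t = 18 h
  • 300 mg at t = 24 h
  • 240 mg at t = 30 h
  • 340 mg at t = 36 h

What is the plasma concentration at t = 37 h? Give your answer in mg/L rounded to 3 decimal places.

k = ln 2 / 9 = 0.07702 per h
Dose 1 (460 mg at t=0 h): 460·exp(−0.07702·37) = 26.619 mg/L
Dose 2 (440 mg at t=6 h): 440·exp(−0.07702·31) = 40.418 mg/L
Dose 3 (415 mg at t=12 h): 415·exp(−0.07702·25) = 60.514 mg/L
Dose 4 (425 mg at t=18 h): 425·exp(−0.07702·19) = 98.374 mg/L
Dose 5 (300 mg at t=24 h): 300·exp(−0.07702·13) = 110.230 mg/L
Dose 6 (240 mg at t=30 h): 240·exp(−0.07702·7) = 139.983 mg/L
Dose 7 (340 mg at t=36 h): 340·exp(−0.07702·1) = 314.797 mg/L
C(37) = 26.619 + 40.418 + 60.514 + 98.374 + 110.230 + 139.983 + 314.797 = 790.935 mg/L

790.935 mg/L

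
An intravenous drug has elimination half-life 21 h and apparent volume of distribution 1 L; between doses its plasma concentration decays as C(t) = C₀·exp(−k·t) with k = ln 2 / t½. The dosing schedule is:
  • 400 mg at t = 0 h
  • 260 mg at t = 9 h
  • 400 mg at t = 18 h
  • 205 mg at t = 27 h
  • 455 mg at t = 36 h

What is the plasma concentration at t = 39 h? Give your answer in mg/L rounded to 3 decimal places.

k = ln 2 / 21 = 0.03301 per h
Dose 1 (400 mg at t=0 h): 400·exp(−0.03301·39) = 110.409 mg/L
Dose 2 (260 mg at t=9 h): 260·exp(−0.03301·30) = 96.590 mg/L
Dose 3 (400 mg at t=18 h): 400·exp(−0.03301·21) = 200.000 mg/L
Dose 4 (205 mg at t=27 h): 205·exp(−0.03301·12) = 137.955 mg/L
Dose 5 (455 mg at t=36 h): 455·exp(−0.03301·3) = 412.104 mg/L
C(39) = 110.409 + 96.590 + 200.000 + 137.955 + 412.104 = 957.058 mg/L

957.058 mg/L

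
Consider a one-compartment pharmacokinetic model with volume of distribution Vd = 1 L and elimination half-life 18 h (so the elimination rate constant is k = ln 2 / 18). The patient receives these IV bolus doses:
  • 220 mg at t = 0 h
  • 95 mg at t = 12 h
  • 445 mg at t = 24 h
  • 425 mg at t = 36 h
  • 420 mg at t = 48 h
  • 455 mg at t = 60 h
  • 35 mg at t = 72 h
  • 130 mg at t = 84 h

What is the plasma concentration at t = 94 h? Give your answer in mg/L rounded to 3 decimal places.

383.265 mg/L

k = ln 2 / 18 = 0.03851 per h
Dose 1 (220 mg at t=0 h): 220·exp(−0.03851·94) = 5.894 mg/L
Dose 2 (95 mg at t=12 h): 95·exp(−0.03851·82) = 4.040 mg/L
Dose 3 (445 mg at t=24 h): 445·exp(−0.03851·70) = 30.039 mg/L
Dose 4 (425 mg at t=36 h): 425·exp(−0.03851·58) = 45.541 mg/L
Dose 5 (420 mg at t=48 h): 420·exp(−0.03851·46) = 71.441 mg/L
Dose 6 (455 mg at t=60 h): 455·exp(−0.03851·34) = 122.857 mg/L
Dose 7 (35 mg at t=72 h): 35·exp(−0.03851·22) = 15.002 mg/L
Dose 8 (130 mg at t=84 h): 130·exp(−0.03851·10) = 88.451 mg/L
C(94) = 5.894 + 4.040 + 30.039 + 45.541 + 71.441 + 122.857 + 15.002 + 88.451 = 383.265 mg/L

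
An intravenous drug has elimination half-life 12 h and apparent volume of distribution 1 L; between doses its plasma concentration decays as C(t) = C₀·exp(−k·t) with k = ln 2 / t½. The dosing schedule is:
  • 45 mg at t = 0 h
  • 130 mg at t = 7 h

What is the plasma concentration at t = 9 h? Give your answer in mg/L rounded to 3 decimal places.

142.574 mg/L

k = ln 2 / 12 = 0.05776 per h
Dose 1 (45 mg at t=0 h): 45·exp(−0.05776·9) = 26.757 mg/L
Dose 2 (130 mg at t=7 h): 130·exp(−0.05776·2) = 115.817 mg/L
C(9) = 26.757 + 115.817 = 142.574 mg/L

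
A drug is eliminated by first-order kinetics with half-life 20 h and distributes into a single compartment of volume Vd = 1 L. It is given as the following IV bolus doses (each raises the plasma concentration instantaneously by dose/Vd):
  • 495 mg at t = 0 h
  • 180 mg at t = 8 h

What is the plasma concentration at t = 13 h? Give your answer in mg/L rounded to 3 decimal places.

k = ln 2 / 20 = 0.03466 per h
Dose 1 (495 mg at t=0 h): 495·exp(−0.03466·13) = 315.454 mg/L
Dose 2 (180 mg at t=8 h): 180·exp(−0.03466·5) = 151.361 mg/L
C(13) = 315.454 + 151.361 = 466.815 mg/L

466.815 mg/L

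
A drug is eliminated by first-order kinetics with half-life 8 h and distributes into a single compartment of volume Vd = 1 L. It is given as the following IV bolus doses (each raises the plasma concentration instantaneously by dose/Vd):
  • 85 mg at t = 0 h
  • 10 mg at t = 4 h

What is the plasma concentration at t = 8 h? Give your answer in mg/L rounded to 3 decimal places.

49.571 mg/L

k = ln 2 / 8 = 0.08664 per h
Dose 1 (85 mg at t=0 h): 85·exp(−0.08664·8) = 42.500 mg/L
Dose 2 (10 mg at t=4 h): 10·exp(−0.08664·4) = 7.071 mg/L
C(8) = 42.500 + 7.071 = 49.571 mg/L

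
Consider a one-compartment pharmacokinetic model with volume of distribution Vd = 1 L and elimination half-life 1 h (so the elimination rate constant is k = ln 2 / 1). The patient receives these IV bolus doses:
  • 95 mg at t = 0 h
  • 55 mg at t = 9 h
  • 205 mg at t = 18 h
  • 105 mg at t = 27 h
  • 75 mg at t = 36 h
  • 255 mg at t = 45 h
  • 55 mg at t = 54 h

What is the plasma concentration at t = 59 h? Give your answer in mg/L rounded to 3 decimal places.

k = ln 2 / 1 = 0.69315 per h
Dose 1 (95 mg at t=0 h): 95·exp(−0.69315·59) = 0.000 mg/L
Dose 2 (55 mg at t=9 h): 55·exp(−0.69315·50) = 0.000 mg/L
Dose 3 (205 mg at t=18 h): 205·exp(−0.69315·41) = 0.000 mg/L
Dose 4 (105 mg at t=27 h): 105·exp(−0.69315·32) = 0.000 mg/L
Dose 5 (75 mg at t=36 h): 75·exp(−0.69315·23) = 0.000 mg/L
Dose 6 (255 mg at t=45 h): 255·exp(−0.69315·14) = 0.016 mg/L
Dose 7 (55 mg at t=54 h): 55·exp(−0.69315·5) = 1.719 mg/L
C(59) = 0.000 + 0.000 + 0.000 + 0.000 + 0.000 + 0.016 + 1.719 = 1.734 mg/L

1.734 mg/L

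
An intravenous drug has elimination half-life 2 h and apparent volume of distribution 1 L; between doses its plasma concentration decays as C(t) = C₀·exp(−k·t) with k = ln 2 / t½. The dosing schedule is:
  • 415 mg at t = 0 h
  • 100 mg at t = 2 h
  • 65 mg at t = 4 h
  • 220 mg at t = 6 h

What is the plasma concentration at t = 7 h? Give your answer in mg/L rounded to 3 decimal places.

k = ln 2 / 2 = 0.34657 per h
Dose 1 (415 mg at t=0 h): 415·exp(−0.34657·7) = 36.681 mg/L
Dose 2 (100 mg at t=2 h): 100·exp(−0.34657·5) = 17.678 mg/L
Dose 3 (65 mg at t=4 h): 65·exp(−0.34657·3) = 22.981 mg/L
Dose 4 (220 mg at t=6 h): 220·exp(−0.34657·1) = 155.563 mg/L
C(7) = 36.681 + 17.678 + 22.981 + 155.563 = 232.903 mg/L

232.903 mg/L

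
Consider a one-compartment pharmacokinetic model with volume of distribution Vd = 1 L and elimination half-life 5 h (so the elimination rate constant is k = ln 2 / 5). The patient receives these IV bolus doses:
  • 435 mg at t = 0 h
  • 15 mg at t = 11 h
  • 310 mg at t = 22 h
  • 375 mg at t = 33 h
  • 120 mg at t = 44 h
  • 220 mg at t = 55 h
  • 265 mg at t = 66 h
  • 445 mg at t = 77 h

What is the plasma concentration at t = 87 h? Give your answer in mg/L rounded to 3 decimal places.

k = ln 2 / 5 = 0.13863 per h
Dose 1 (435 mg at t=0 h): 435·exp(−0.13863·87) = 0.003 mg/L
Dose 2 (15 mg at t=11 h): 15·exp(−0.13863·76) = 0.000 mg/L
Dose 3 (310 mg at t=22 h): 310·exp(−0.13863·65) = 0.038 mg/L
Dose 4 (375 mg at t=33 h): 375·exp(−0.13863·54) = 0.210 mg/L
Dose 5 (120 mg at t=44 h): 120·exp(−0.13863·43) = 0.309 mg/L
Dose 6 (220 mg at t=55 h): 220·exp(−0.13863·32) = 2.605 mg/L
Dose 7 (265 mg at t=66 h): 265·exp(−0.13863·21) = 14.418 mg/L
Dose 8 (445 mg at t=77 h): 445·exp(−0.13863·10) = 111.250 mg/L
C(87) = 0.003 + 0.000 + 0.038 + 0.210 + 0.309 + 2.605 + 14.418 + 111.250 = 128.834 mg/L

128.834 mg/L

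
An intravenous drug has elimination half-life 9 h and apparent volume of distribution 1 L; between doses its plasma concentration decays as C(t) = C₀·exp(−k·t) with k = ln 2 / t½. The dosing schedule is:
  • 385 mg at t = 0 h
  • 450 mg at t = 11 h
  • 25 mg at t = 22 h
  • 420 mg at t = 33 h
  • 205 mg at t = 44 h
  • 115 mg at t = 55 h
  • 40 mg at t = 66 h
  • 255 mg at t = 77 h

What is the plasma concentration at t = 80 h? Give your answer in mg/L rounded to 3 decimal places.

260.148 mg/L

k = ln 2 / 9 = 0.07702 per h
Dose 1 (385 mg at t=0 h): 385·exp(−0.07702·80) = 0.812 mg/L
Dose 2 (450 mg at t=11 h): 450·exp(−0.07702·69) = 2.215 mg/L
Dose 3 (25 mg at t=22 h): 25·exp(−0.07702·58) = 0.287 mg/L
Dose 4 (420 mg at t=33 h): 420·exp(−0.07702·47) = 11.251 mg/L
Dose 5 (205 mg at t=44 h): 205·exp(−0.07702·36) = 12.812 mg/L
Dose 6 (115 mg at t=55 h): 115·exp(−0.07702·25) = 16.769 mg/L
Dose 7 (40 mg at t=66 h): 40·exp(−0.07702·14) = 13.608 mg/L
Dose 8 (255 mg at t=77 h): 255·exp(−0.07702·3) = 202.394 mg/L
C(80) = 0.812 + 2.215 + 0.287 + 11.251 + 12.812 + 16.769 + 13.608 + 202.394 = 260.148 mg/L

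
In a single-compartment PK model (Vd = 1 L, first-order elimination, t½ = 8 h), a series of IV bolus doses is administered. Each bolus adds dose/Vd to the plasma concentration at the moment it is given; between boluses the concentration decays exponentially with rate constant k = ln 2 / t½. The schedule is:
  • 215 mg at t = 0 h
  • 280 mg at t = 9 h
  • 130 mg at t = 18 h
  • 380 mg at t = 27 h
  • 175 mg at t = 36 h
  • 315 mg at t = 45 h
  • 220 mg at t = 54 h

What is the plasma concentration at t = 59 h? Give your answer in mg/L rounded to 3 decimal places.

292.607 mg/L

k = ln 2 / 8 = 0.08664 per h
Dose 1 (215 mg at t=0 h): 215·exp(−0.08664·59) = 1.295 mg/L
Dose 2 (280 mg at t=9 h): 280·exp(−0.08664·50) = 3.679 mg/L
Dose 3 (130 mg at t=18 h): 130·exp(−0.08664·41) = 3.725 mg/L
Dose 4 (380 mg at t=27 h): 380·exp(−0.08664·32) = 23.750 mg/L
Dose 5 (175 mg at t=36 h): 175·exp(−0.08664·23) = 23.855 mg/L
Dose 6 (315 mg at t=45 h): 315·exp(−0.08664·14) = 93.650 mg/L
Dose 7 (220 mg at t=54 h): 220·exp(−0.08664·5) = 142.652 mg/L
C(59) = 1.295 + 3.679 + 3.725 + 23.750 + 23.855 + 93.650 + 142.652 = 292.607 mg/L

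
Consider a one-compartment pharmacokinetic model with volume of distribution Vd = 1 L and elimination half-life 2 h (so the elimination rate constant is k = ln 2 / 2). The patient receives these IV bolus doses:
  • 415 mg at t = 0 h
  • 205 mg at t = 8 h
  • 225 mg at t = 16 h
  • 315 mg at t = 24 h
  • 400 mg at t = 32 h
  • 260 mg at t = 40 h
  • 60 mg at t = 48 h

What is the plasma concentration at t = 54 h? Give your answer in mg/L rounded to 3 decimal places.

9.737 mg/L

k = ln 2 / 2 = 0.34657 per h
Dose 1 (415 mg at t=0 h): 415·exp(−0.34657·54) = 0.000 mg/L
Dose 2 (205 mg at t=8 h): 205·exp(−0.34657·46) = 0.000 mg/L
Dose 3 (225 mg at t=16 h): 225·exp(−0.34657·38) = 0.000 mg/L
Dose 4 (315 mg at t=24 h): 315·exp(−0.34657·30) = 0.010 mg/L
Dose 5 (400 mg at t=32 h): 400·exp(−0.34657·22) = 0.195 mg/L
Dose 6 (260 mg at t=40 h): 260·exp(−0.34657·14) = 2.031 mg/L
Dose 7 (60 mg at t=48 h): 60·exp(−0.34657·6) = 7.500 mg/L
C(54) = 0.000 + 0.000 + 0.000 + 0.010 + 0.195 + 2.031 + 7.500 = 9.737 mg/L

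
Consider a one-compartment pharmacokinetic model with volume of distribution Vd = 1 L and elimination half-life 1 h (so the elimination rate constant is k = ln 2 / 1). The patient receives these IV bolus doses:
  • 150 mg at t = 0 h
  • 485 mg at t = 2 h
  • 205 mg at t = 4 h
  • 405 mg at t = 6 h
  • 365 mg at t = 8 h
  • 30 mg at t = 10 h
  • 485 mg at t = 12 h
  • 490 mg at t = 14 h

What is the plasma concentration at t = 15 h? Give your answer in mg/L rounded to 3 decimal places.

310.369 mg/L

k = ln 2 / 1 = 0.69315 per h
Dose 1 (150 mg at t=0 h): 150·exp(−0.69315·15) = 0.005 mg/L
Dose 2 (485 mg at t=2 h): 485·exp(−0.69315·13) = 0.059 mg/L
Dose 3 (205 mg at t=4 h): 205·exp(−0.69315·11) = 0.100 mg/L
Dose 4 (405 mg at t=6 h): 405·exp(−0.69315·9) = 0.791 mg/L
Dose 5 (365 mg at t=8 h): 365·exp(−0.69315·7) = 2.852 mg/L
Dose 6 (30 mg at t=10 h): 30·exp(−0.69315·5) = 0.938 mg/L
Dose 7 (485 mg at t=12 h): 485·exp(−0.69315·3) = 60.625 mg/L
Dose 8 (490 mg at t=14 h): 490·exp(−0.69315·1) = 245.000 mg/L
C(15) = 0.005 + 0.059 + 0.100 + 0.791 + 2.852 + 0.938 + 60.625 + 245.000 = 310.369 mg/L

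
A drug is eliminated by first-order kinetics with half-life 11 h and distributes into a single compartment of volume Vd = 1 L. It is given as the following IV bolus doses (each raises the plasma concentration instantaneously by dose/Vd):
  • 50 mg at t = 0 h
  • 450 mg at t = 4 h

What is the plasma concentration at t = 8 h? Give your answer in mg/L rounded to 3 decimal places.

379.944 mg/L

k = ln 2 / 11 = 0.06301 per h
Dose 1 (50 mg at t=0 h): 50·exp(−0.06301·8) = 30.202 mg/L
Dose 2 (450 mg at t=4 h): 450·exp(−0.06301·4) = 349.741 mg/L
C(8) = 30.202 + 349.741 = 379.944 mg/L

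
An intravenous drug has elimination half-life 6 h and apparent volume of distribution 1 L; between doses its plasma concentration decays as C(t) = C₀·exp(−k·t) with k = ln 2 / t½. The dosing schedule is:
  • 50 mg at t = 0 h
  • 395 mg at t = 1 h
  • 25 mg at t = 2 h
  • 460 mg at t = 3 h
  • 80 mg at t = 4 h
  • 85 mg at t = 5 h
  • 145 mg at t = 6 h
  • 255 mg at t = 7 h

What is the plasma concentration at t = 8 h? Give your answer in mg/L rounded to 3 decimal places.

k = ln 2 / 6 = 0.11552 per h
Dose 1 (50 mg at t=0 h): 50·exp(−0.11552·8) = 19.843 mg/L
Dose 2 (395 mg at t=1 h): 395·exp(−0.11552·7) = 175.952 mg/L
Dose 3 (25 mg at t=2 h): 25·exp(−0.11552·6) = 12.500 mg/L
Dose 4 (460 mg at t=3 h): 460·exp(−0.11552·5) = 258.166 mg/L
Dose 5 (80 mg at t=4 h): 80·exp(−0.11552·4) = 50.397 mg/L
Dose 6 (85 mg at t=5 h): 85·exp(−0.11552·3) = 60.104 mg/L
Dose 7 (145 mg at t=6 h): 145·exp(−0.11552·2) = 115.087 mg/L
Dose 8 (255 mg at t=7 h): 255·exp(−0.11552·1) = 227.179 mg/L
C(8) = 19.843 + 175.952 + 12.500 + 258.166 + 50.397 + 60.104 + 115.087 + 227.179 = 919.228 mg/L

919.228 mg/L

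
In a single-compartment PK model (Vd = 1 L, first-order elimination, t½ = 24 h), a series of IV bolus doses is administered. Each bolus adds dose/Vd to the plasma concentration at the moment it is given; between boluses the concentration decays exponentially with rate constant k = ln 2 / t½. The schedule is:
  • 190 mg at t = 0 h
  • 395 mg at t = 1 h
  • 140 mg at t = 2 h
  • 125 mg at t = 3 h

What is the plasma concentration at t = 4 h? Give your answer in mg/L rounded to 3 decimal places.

785.071 mg/L

k = ln 2 / 24 = 0.02888 per h
Dose 1 (190 mg at t=0 h): 190·exp(−0.02888·4) = 169.271 mg/L
Dose 2 (395 mg at t=1 h): 395·exp(−0.02888·3) = 362.217 mg/L
Dose 3 (140 mg at t=2 h): 140·exp(−0.02888·2) = 132.142 mg/L
Dose 4 (125 mg at t=3 h): 125·exp(−0.02888·1) = 121.441 mg/L
C(4) = 169.271 + 362.217 + 132.142 + 121.441 = 785.071 mg/L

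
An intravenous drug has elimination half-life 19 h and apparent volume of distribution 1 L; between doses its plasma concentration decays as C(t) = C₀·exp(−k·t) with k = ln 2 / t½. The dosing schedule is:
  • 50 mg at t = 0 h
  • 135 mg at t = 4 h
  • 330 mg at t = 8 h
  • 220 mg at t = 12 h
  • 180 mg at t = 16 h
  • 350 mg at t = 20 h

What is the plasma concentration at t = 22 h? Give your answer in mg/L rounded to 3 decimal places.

k = ln 2 / 19 = 0.03648 per h
Dose 1 (50 mg at t=0 h): 50·exp(−0.03648·22) = 22.408 mg/L
Dose 2 (135 mg at t=4 h): 135·exp(−0.03648·18) = 70.008 mg/L
Dose 3 (330 mg at t=8 h): 330·exp(−0.03648·14) = 198.017 mg/L
Dose 4 (220 mg at t=12 h): 220·exp(−0.03648·10) = 152.752 mg/L
Dose 5 (180 mg at t=16 h): 180·exp(−0.03648·6) = 144.614 mg/L
Dose 6 (350 mg at t=20 h): 350·exp(−0.03648·2) = 325.372 mg/L
C(22) = 22.408 + 70.008 + 198.017 + 152.752 + 144.614 + 325.372 = 913.171 mg/L

913.171 mg/L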